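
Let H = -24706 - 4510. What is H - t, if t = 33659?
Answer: -62875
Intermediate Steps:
H = -29216
H - t = -29216 - 1*33659 = -29216 - 33659 = -62875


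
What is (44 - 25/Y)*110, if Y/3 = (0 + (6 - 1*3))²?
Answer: 127930/27 ≈ 4738.1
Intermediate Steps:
Y = 27 (Y = 3*(0 + (6 - 1*3))² = 3*(0 + (6 - 3))² = 3*(0 + 3)² = 3*3² = 3*9 = 27)
(44 - 25/Y)*110 = (44 - 25/27)*110 = (1163/27)*110 = 127930/27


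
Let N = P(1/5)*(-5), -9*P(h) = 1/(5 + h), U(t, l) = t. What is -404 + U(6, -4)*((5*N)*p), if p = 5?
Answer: -15131/39 ≈ -387.97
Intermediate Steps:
P(h) = -1/(9*(5 + h))
N = 25/234 (N = -1/(45 + 9*(1/5))*(-5) = -1/(45 + 9*(1*(⅕)))*(-5) = -1/(45 + 9*(⅕))*(-5) = -1/(45 + 9/5)*(-5) = -1/234/5*(-5) = -1*5/234*(-5) = -5/234*(-5) = 25/234 ≈ 0.10684)
-404 + U(6, -4)*((5*N)*p) = -404 + 6*((5*(25/234))*5) = -404 + 6*((125/234)*5) = -404 + 6*(625/234) = -404 + 625/39 = -15131/39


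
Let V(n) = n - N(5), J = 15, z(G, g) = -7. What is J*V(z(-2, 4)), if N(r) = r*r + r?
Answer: -555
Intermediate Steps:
N(r) = r + r² (N(r) = r² + r = r + r²)
V(n) = -30 + n (V(n) = n - 5*(1 + 5) = n - 5*6 = n - 1*30 = n - 30 = -30 + n)
J*V(z(-2, 4)) = 15*(-30 - 7) = 15*(-37) = -555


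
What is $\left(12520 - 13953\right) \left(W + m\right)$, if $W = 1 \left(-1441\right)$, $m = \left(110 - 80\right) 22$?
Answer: $1119173$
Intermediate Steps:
$m = 660$ ($m = 30 \cdot 22 = 660$)
$W = -1441$
$\left(12520 - 13953\right) \left(W + m\right) = \left(12520 - 13953\right) \left(-1441 + 660\right) = \left(12520 - 13953\right) \left(-781\right) = \left(-1433\right) \left(-781\right) = 1119173$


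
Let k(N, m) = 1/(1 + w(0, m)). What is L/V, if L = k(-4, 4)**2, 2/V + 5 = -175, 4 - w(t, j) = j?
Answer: -90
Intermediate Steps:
w(t, j) = 4 - j
V = -1/90 (V = 2/(-5 - 175) = 2/(-180) = 2*(-1/180) = -1/90 ≈ -0.011111)
k(N, m) = 1/(5 - m) (k(N, m) = 1/(1 + (4 - m)) = 1/(5 - m))
L = 1 (L = (-1/(-5 + 4))**2 = (-1/(-1))**2 = (-1*(-1))**2 = 1**2 = 1)
L/V = 1/(-1/90) = 1*(-90) = -90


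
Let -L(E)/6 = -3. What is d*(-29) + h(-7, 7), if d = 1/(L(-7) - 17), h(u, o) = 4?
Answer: -25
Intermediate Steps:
L(E) = 18 (L(E) = -6*(-3) = 18)
d = 1 (d = 1/(18 - 17) = 1/1 = 1)
d*(-29) + h(-7, 7) = 1*(-29) + 4 = -29 + 4 = -25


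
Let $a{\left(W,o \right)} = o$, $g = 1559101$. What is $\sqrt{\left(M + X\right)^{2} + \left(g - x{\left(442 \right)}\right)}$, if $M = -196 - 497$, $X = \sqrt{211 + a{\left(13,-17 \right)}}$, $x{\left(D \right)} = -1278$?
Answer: $3 \sqrt{226758 - 154 \sqrt{194}} \approx 1421.8$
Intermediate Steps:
$X = \sqrt{194}$ ($X = \sqrt{211 - 17} = \sqrt{194} \approx 13.928$)
$M = -693$
$\sqrt{\left(M + X\right)^{2} + \left(g - x{\left(442 \right)}\right)} = \sqrt{\left(-693 + \sqrt{194}\right)^{2} + \left(1559101 - -1278\right)} = \sqrt{\left(-693 + \sqrt{194}\right)^{2} + \left(1559101 + 1278\right)} = \sqrt{\left(-693 + \sqrt{194}\right)^{2} + 1560379} = \sqrt{1560379 + \left(-693 + \sqrt{194}\right)^{2}}$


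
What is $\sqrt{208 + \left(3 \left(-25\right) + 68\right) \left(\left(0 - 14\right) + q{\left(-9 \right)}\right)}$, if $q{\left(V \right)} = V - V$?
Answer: $3 \sqrt{34} \approx 17.493$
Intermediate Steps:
$q{\left(V \right)} = 0$
$\sqrt{208 + \left(3 \left(-25\right) + 68\right) \left(\left(0 - 14\right) + q{\left(-9 \right)}\right)} = \sqrt{208 + \left(3 \left(-25\right) + 68\right) \left(\left(0 - 14\right) + 0\right)} = \sqrt{208 + \left(-75 + 68\right) \left(\left(0 - 14\right) + 0\right)} = \sqrt{208 - 7 \left(-14 + 0\right)} = \sqrt{208 - -98} = \sqrt{208 + 98} = \sqrt{306} = 3 \sqrt{34}$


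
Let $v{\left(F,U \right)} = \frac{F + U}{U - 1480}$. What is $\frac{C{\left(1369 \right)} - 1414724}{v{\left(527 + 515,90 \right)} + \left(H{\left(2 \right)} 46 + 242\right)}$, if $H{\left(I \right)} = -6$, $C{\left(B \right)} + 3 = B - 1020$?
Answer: $\frac{491496355}{12098} \approx 40626.0$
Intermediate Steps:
$C{\left(B \right)} = -1023 + B$ ($C{\left(B \right)} = -3 + \left(B - 1020\right) = -3 + \left(-1020 + B\right) = -1023 + B$)
$v{\left(F,U \right)} = \frac{F + U}{-1480 + U}$
$\frac{C{\left(1369 \right)} - 1414724}{v{\left(527 + 515,90 \right)} + \left(H{\left(2 \right)} 46 + 242\right)} = \frac{\left(-1023 + 1369\right) - 1414724}{\frac{\left(527 + 515\right) + 90}{-1480 + 90} + \left(\left(-6\right) 46 + 242\right)} = \frac{346 - 1414724}{\frac{1042 + 90}{-1390} + \left(-276 + 242\right)} = - \frac{1414378}{\left(- \frac{1}{1390}\right) 1132 - 34} = - \frac{1414378}{- \frac{566}{695} - 34} = - \frac{1414378}{- \frac{24196}{695}} = \left(-1414378\right) \left(- \frac{695}{24196}\right) = \frac{491496355}{12098}$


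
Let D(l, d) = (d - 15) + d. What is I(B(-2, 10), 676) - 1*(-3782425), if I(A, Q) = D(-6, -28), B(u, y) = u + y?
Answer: 3782354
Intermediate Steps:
D(l, d) = -15 + 2*d (D(l, d) = (-15 + d) + d = -15 + 2*d)
I(A, Q) = -71 (I(A, Q) = -15 + 2*(-28) = -15 - 56 = -71)
I(B(-2, 10), 676) - 1*(-3782425) = -71 - 1*(-3782425) = -71 + 3782425 = 3782354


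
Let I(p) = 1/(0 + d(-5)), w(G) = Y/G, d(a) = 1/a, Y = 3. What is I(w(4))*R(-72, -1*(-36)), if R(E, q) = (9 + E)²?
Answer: -19845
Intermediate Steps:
w(G) = 3/G
I(p) = -5 (I(p) = 1/(0 + 1/(-5)) = 1/(0 - ⅕) = 1/(-⅕) = -5)
I(w(4))*R(-72, -1*(-36)) = -5*(9 - 72)² = -5*(-63)² = -5*3969 = -19845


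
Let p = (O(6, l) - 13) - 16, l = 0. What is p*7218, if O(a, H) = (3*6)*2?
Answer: 50526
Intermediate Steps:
O(a, H) = 36 (O(a, H) = 18*2 = 36)
p = 7 (p = (36 - 13) - 16 = 23 - 16 = 7)
p*7218 = 7*7218 = 50526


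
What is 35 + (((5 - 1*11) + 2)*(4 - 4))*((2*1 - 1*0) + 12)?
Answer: 35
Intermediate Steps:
35 + (((5 - 1*11) + 2)*(4 - 4))*((2*1 - 1*0) + 12) = 35 + (((5 - 11) + 2)*0)*((2 + 0) + 12) = 35 + ((-6 + 2)*0)*(2 + 12) = 35 - 4*0*14 = 35 + 0*14 = 35 + 0 = 35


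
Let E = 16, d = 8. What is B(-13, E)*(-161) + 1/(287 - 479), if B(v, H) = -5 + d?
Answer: -92737/192 ≈ -483.01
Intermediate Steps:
B(v, H) = 3 (B(v, H) = -5 + 8 = 3)
B(-13, E)*(-161) + 1/(287 - 479) = 3*(-161) + 1/(287 - 479) = -483 + 1/(-192) = -483 - 1/192 = -92737/192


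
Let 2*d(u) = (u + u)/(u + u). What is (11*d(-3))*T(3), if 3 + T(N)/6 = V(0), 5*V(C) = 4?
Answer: -363/5 ≈ -72.600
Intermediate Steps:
V(C) = ⅘ (V(C) = (⅕)*4 = ⅘)
T(N) = -66/5 (T(N) = -18 + 6*(⅘) = -18 + 24/5 = -66/5)
d(u) = ½ (d(u) = ((u + u)/(u + u))/2 = ((2*u)/((2*u)))/2 = ((2*u)*(1/(2*u)))/2 = (½)*1 = ½)
(11*d(-3))*T(3) = (11*(½))*(-66/5) = (11/2)*(-66/5) = -363/5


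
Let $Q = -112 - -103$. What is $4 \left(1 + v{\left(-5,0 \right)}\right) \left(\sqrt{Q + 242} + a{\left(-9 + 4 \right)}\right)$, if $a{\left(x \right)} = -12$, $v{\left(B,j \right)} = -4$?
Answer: $144 - 12 \sqrt{233} \approx -39.172$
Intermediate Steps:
$Q = -9$ ($Q = -112 + 103 = -9$)
$4 \left(1 + v{\left(-5,0 \right)}\right) \left(\sqrt{Q + 242} + a{\left(-9 + 4 \right)}\right) = 4 \left(1 - 4\right) \left(\sqrt{-9 + 242} - 12\right) = 4 \left(-3\right) \left(\sqrt{233} - 12\right) = - 12 \left(-12 + \sqrt{233}\right) = 144 - 12 \sqrt{233}$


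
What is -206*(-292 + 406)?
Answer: -23484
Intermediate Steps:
-206*(-292 + 406) = -206*114 = -23484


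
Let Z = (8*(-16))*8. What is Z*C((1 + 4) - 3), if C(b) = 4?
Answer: -4096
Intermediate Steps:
Z = -1024 (Z = -128*8 = -1024)
Z*C((1 + 4) - 3) = -1024*4 = -4096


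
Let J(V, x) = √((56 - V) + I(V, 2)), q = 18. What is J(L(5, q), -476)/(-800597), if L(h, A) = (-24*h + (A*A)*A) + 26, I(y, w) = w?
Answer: -4*I*√355/800597 ≈ -9.4137e-5*I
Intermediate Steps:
L(h, A) = 26 + A³ - 24*h (L(h, A) = (-24*h + A²*A) + 26 = (-24*h + A³) + 26 = (A³ - 24*h) + 26 = 26 + A³ - 24*h)
J(V, x) = √(58 - V) (J(V, x) = √((56 - V) + 2) = √(58 - V))
J(L(5, q), -476)/(-800597) = √(58 - (26 + 18³ - 24*5))/(-800597) = √(58 - (26 + 5832 - 120))*(-1/800597) = √(58 - 1*5738)*(-1/800597) = √(58 - 5738)*(-1/800597) = √(-5680)*(-1/800597) = (4*I*√355)*(-1/800597) = -4*I*√355/800597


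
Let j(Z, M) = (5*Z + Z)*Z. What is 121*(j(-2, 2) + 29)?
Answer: 6413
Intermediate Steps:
j(Z, M) = 6*Z**2 (j(Z, M) = (6*Z)*Z = 6*Z**2)
121*(j(-2, 2) + 29) = 121*(6*(-2)**2 + 29) = 121*(6*4 + 29) = 121*(24 + 29) = 121*53 = 6413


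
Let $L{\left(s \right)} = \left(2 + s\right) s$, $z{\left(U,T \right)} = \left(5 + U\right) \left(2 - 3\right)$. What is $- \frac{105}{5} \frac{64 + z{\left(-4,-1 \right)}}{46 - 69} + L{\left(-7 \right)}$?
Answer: $\frac{2128}{23} \approx 92.522$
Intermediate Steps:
$z{\left(U,T \right)} = -5 - U$ ($z{\left(U,T \right)} = \left(5 + U\right) \left(-1\right) = -5 - U$)
$L{\left(s \right)} = s \left(2 + s\right)$
$- \frac{105}{5} \frac{64 + z{\left(-4,-1 \right)}}{46 - 69} + L{\left(-7 \right)} = - \frac{105}{5} \frac{64 - 1}{46 - 69} - 7 \left(2 - 7\right) = \left(-105\right) \frac{1}{5} \frac{64 + \left(-5 + 4\right)}{-23} - -35 = - 21 \left(64 - 1\right) \left(- \frac{1}{23}\right) + 35 = - 21 \cdot 63 \left(- \frac{1}{23}\right) + 35 = \left(-21\right) \left(- \frac{63}{23}\right) + 35 = \frac{1323}{23} + 35 = \frac{2128}{23}$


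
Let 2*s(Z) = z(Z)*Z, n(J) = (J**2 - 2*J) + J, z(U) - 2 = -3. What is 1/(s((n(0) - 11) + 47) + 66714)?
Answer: 1/66696 ≈ 1.4993e-5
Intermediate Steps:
z(U) = -1 (z(U) = 2 - 3 = -1)
n(J) = J**2 - J
s(Z) = -Z/2 (s(Z) = (-Z)/2 = -Z/2)
1/(s((n(0) - 11) + 47) + 66714) = 1/(-((0*(-1 + 0) - 11) + 47)/2 + 66714) = 1/(-((0*(-1) - 11) + 47)/2 + 66714) = 1/(-((0 - 11) + 47)/2 + 66714) = 1/(-(-11 + 47)/2 + 66714) = 1/(-1/2*36 + 66714) = 1/(-18 + 66714) = 1/66696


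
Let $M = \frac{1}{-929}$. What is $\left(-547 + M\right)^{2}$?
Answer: $\frac{258230650896}{863041} \approx 2.9921 \cdot 10^{5}$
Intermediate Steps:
$M = - \frac{1}{929} \approx -0.0010764$
$\left(-547 + M\right)^{2} = \left(-547 - \frac{1}{929}\right)^{2} = \left(- \frac{508164}{929}\right)^{2} = \frac{258230650896}{863041}$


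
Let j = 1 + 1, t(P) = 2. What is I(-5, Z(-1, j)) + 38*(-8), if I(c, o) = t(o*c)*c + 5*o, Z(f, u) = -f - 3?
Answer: -324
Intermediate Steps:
j = 2
Z(f, u) = -3 - f
I(c, o) = 2*c + 5*o
I(-5, Z(-1, j)) + 38*(-8) = (2*(-5) + 5*(-3 - 1*(-1))) + 38*(-8) = (-10 + 5*(-3 + 1)) - 304 = (-10 + 5*(-2)) - 304 = (-10 - 10) - 304 = -20 - 304 = -324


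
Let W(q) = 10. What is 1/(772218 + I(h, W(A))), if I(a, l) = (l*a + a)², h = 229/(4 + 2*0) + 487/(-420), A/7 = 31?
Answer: 44100/50842939561 ≈ 8.6738e-7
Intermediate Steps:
A = 217 (A = 7*31 = 217)
h = 11779/210 (h = 229/(4 + 0) + 487*(-1/420) = 229/4 - 487/420 = 11779/210 ≈ 56.090)
I(a, l) = (a + a*l)² (I(a, l) = (a*l + a)² = (a + a*l)²)
1/(772218 + I(h, W(A))) = 1/(772218 + (11779/210)²*(1 + 10)²) = 1/(772218 + (138744841/44100)*11²) = 1/(772218 + (138744841/44100)*121) = 1/(772218 + 16788125761/44100) = 1/(50842939561/44100) = 44100/50842939561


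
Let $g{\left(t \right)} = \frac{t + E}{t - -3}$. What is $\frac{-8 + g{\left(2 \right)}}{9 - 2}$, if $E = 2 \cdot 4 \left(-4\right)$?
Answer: $-2$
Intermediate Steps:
$E = -32$ ($E = 8 \left(-4\right) = -32$)
$g{\left(t \right)} = \frac{-32 + t}{3 + t}$ ($g{\left(t \right)} = \frac{t - 32}{t - -3} = \frac{-32 + t}{t + 3} = \frac{-32 + t}{3 + t}$)
$\frac{-8 + g{\left(2 \right)}}{9 - 2} = \frac{-8 + \frac{-32 + 2}{3 + 2}}{9 - 2} = \frac{-8 + \frac{1}{5} \left(-30\right)}{7} = \left(-8 + \frac{1}{5} \left(-30\right)\right) \frac{1}{7} = \left(-8 - 6\right) \frac{1}{7} = \left(-14\right) \frac{1}{7} = -2$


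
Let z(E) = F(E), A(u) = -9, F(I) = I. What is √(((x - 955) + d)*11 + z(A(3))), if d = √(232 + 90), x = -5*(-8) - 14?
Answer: √(-10228 + 11*√322) ≈ 100.15*I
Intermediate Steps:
x = 26 (x = 40 - 14 = 26)
z(E) = E
d = √322 ≈ 17.944
√(((x - 955) + d)*11 + z(A(3))) = √(((26 - 955) + √322)*11 - 9) = √((-929 + √322)*11 - 9) = √((-10219 + 11*√322) - 9) = √(-10228 + 11*√322)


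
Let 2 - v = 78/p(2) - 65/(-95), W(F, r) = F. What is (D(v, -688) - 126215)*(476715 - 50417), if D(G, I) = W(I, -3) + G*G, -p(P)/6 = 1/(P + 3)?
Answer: -18852766024134/361 ≈ -5.2224e+10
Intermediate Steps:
p(P) = -6/(3 + P) (p(P) = -6/(P + 3) = -6/(3 + P))
v = 1260/19 (v = 2 - (78/((-6/(3 + 2))) - 65/(-95)) = 2 - (78/((-6/5)) - 65*(-1/95)) = 2 - (78/((-6*⅕)) + 13/19) = 2 - (78/(-6/5) + 13/19) = 2 - (78*(-⅚) + 13/19) = 2 - (-65 + 13/19) = 2 - 1*(-1222/19) = 2 + 1222/19 = 1260/19 ≈ 66.316)
D(G, I) = I + G² (D(G, I) = I + G*G = I + G²)
(D(v, -688) - 126215)*(476715 - 50417) = ((-688 + (1260/19)²) - 126215)*(476715 - 50417) = ((-688 + 1587600/361) - 126215)*426298 = (1339232/361 - 126215)*426298 = -44224383/361*426298 = -18852766024134/361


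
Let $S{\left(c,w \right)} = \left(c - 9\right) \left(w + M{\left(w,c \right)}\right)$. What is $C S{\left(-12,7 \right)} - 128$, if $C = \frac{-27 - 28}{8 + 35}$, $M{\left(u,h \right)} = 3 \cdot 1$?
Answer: $\frac{6046}{43} \approx 140.6$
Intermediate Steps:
$M{\left(u,h \right)} = 3$
$S{\left(c,w \right)} = \left(-9 + c\right) \left(3 + w\right)$ ($S{\left(c,w \right)} = \left(c - 9\right) \left(w + 3\right) = \left(-9 + c\right) \left(3 + w\right)$)
$C = - \frac{55}{43} \approx -1.2791$
$C S{\left(-12,7 \right)} - 128 = - \frac{55 \left(-27 - 63 + 3 \left(-12\right) - 84\right)}{43} - 128 = - \frac{55 \left(-27 - 63 - 36 - 84\right)}{43} - 128 = \left(- \frac{55}{43}\right) \left(-210\right) - 128 = \frac{11550}{43} - 128 = \frac{6046}{43}$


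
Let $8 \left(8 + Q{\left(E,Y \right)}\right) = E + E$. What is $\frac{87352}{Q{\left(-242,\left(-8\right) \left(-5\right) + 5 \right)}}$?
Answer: $- \frac{174704}{137} \approx -1275.2$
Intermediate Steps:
$Q{\left(E,Y \right)} = -8 + \frac{E}{4}$ ($Q{\left(E,Y \right)} = -8 + \frac{E + E}{8} = -8 + \frac{2 E}{8} = -8 + \frac{E}{4}$)
$\frac{87352}{Q{\left(-242,\left(-8\right) \left(-5\right) + 5 \right)}} = \frac{87352}{-8 + \frac{1}{4} \left(-242\right)} = \frac{87352}{-8 - \frac{121}{2}} = \frac{87352}{- \frac{137}{2}} = 87352 \left(- \frac{2}{137}\right) = - \frac{174704}{137}$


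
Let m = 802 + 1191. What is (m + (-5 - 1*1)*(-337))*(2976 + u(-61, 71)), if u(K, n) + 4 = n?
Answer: 12217645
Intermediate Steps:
u(K, n) = -4 + n
m = 1993
(m + (-5 - 1*1)*(-337))*(2976 + u(-61, 71)) = (1993 + (-5 - 1*1)*(-337))*(2976 + (-4 + 71)) = (1993 + (-5 - 1)*(-337))*(2976 + 67) = (1993 - 6*(-337))*3043 = (1993 + 2022)*3043 = 4015*3043 = 12217645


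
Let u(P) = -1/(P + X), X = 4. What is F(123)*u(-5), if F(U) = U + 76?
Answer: 199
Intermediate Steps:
F(U) = 76 + U
u(P) = -1/(4 + P) (u(P) = -1/(P + 4) = -1/(4 + P))
F(123)*u(-5) = (76 + 123)*(-1/(4 - 5)) = 199*(-1/(-1)) = 199*(-1*(-1)) = 199*1 = 199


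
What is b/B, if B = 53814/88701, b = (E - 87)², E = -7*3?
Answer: 172434744/8969 ≈ 19226.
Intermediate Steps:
E = -21
b = 11664 (b = (-21 - 87)² = (-108)² = 11664)
B = 17938/29567 (B = 53814*(1/88701) = 17938/29567 ≈ 0.60669)
b/B = 11664/(17938/29567) = 11664*(29567/17938) = 172434744/8969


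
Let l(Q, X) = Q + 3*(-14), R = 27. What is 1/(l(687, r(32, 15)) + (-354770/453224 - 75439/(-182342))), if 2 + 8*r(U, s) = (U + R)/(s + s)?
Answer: 20660442652/13318360834039 ≈ 0.0015513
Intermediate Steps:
r(U, s) = -1/4 + (27 + U)/(16*s) (r(U, s) = -1/4 + ((U + 27)/(s + s))/8 = -1/4 + ((27 + U)/((2*s)))/8 = -1/4 + ((27 + U)*(1/(2*s)))/8 = -1/4 + ((27 + U)/(2*s))/8 = -1/4 + (27 + U)/(16*s))
l(Q, X) = -42 + Q (l(Q, X) = Q - 42 = -42 + Q)
1/(l(687, r(32, 15)) + (-354770/453224 - 75439/(-182342))) = 1/((-42 + 687) + (-354770/453224 - 75439/(-182342))) = 1/(645 + (-354770*1/453224 - 75439*(-1/182342))) = 1/(645 + (-177385/226612 + 75439/182342)) = 1/(645 - 7624676501/20660442652) = 1/(13318360834039/20660442652) = 20660442652/13318360834039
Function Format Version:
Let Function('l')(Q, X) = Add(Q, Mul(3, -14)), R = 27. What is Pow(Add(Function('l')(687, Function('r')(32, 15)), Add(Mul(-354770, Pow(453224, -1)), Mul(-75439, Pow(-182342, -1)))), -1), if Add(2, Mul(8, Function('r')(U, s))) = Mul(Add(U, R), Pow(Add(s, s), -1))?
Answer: Rational(20660442652, 13318360834039) ≈ 0.0015513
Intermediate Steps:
Function('r')(U, s) = Add(Rational(-1, 4), Mul(Rational(1, 16), Pow(s, -1), Add(27, U))) (Function('r')(U, s) = Add(Rational(-1, 4), Mul(Rational(1, 8), Mul(Add(U, 27), Pow(Add(s, s), -1)))) = Add(Rational(-1, 4), Mul(Rational(1, 8), Mul(Add(27, U), Pow(Mul(2, s), -1)))) = Add(Rational(-1, 4), Mul(Rational(1, 8), Mul(Add(27, U), Mul(Rational(1, 2), Pow(s, -1))))) = Add(Rational(-1, 4), Mul(Rational(1, 8), Mul(Rational(1, 2), Pow(s, -1), Add(27, U)))) = Add(Rational(-1, 4), Mul(Rational(1, 16), Pow(s, -1), Add(27, U))))
Function('l')(Q, X) = Add(-42, Q) (Function('l')(Q, X) = Add(Q, -42) = Add(-42, Q))
Pow(Add(Function('l')(687, Function('r')(32, 15)), Add(Mul(-354770, Pow(453224, -1)), Mul(-75439, Pow(-182342, -1)))), -1) = Pow(Add(Add(-42, 687), Add(Mul(-354770, Pow(453224, -1)), Mul(-75439, Pow(-182342, -1)))), -1) = Pow(Add(645, Add(Mul(-354770, Rational(1, 453224)), Mul(-75439, Rational(-1, 182342)))), -1) = Pow(Add(645, Add(Rational(-177385, 226612), Rational(75439, 182342))), -1) = Pow(Add(645, Rational(-7624676501, 20660442652)), -1) = Pow(Rational(13318360834039, 20660442652), -1) = Rational(20660442652, 13318360834039)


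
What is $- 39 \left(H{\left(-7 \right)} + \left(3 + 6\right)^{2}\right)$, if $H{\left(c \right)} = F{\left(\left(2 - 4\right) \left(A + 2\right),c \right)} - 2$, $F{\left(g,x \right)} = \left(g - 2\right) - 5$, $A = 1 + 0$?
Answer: $-2574$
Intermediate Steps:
$A = 1$
$F{\left(g,x \right)} = -7 + g$ ($F{\left(g,x \right)} = \left(-2 + g\right) - 5 = -7 + g$)
$H{\left(c \right)} = -15$ ($H{\left(c \right)} = \left(-7 + \left(2 - 4\right) \left(1 + 2\right)\right) - 2 = \left(-7 - 6\right) - 2 = -13 - 2 = -15$)
$- 39 \left(H{\left(-7 \right)} + \left(3 + 6\right)^{2}\right) = - 39 \left(-15 + \left(3 + 6\right)^{2}\right) = - 39 \left(-15 + 9^{2}\right) = - 39 \left(-15 + 81\right) = \left(-39\right) 66 = -2574$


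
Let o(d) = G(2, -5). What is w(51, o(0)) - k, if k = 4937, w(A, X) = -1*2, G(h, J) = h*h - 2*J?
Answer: -4939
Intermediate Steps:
G(h, J) = h² - 2*J
o(d) = 14 (o(d) = 2² - 2*(-5) = 4 + 10 = 14)
w(A, X) = -2
w(51, o(0)) - k = -2 - 1*4937 = -2 - 4937 = -4939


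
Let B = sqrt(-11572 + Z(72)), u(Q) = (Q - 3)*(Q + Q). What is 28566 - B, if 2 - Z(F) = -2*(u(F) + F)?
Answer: 28566 - sqrt(8446) ≈ 28474.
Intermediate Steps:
u(Q) = 2*Q*(-3 + Q) (u(Q) = (-3 + Q)*(2*Q) = 2*Q*(-3 + Q))
Z(F) = 2 + 2*F + 4*F*(-3 + F) (Z(F) = 2 - (-2)*(2*F*(-3 + F) + F) = 2 - (-2)*(F + 2*F*(-3 + F)) = 2 - (-2*F - 4*F*(-3 + F)) = 2 + (2*F + 4*F*(-3 + F)) = 2 + 2*F + 4*F*(-3 + F))
B = sqrt(8446) (B = sqrt(-11572 + (2 - 10*72 + 4*72**2)) = sqrt(-11572 + (2 - 720 + 4*5184)) = sqrt(-11572 + (2 - 720 + 20736)) = sqrt(-11572 + 20018) = sqrt(8446) ≈ 91.902)
28566 - B = 28566 - sqrt(8446)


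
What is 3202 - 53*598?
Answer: -28492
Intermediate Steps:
3202 - 53*598 = 3202 - 1*31694 = 3202 - 31694 = -28492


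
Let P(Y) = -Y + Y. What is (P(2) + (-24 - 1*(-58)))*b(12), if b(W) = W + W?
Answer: 816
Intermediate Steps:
P(Y) = 0
b(W) = 2*W
(P(2) + (-24 - 1*(-58)))*b(12) = (0 + (-24 - 1*(-58)))*(2*12) = (0 + (-24 + 58))*24 = (0 + 34)*24 = 34*24 = 816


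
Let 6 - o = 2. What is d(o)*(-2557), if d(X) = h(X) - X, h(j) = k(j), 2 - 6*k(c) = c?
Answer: 33241/3 ≈ 11080.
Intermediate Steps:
k(c) = ⅓ - c/6
o = 4 (o = 6 - 1*2 = 6 - 2 = 4)
h(j) = ⅓ - j/6
d(X) = ⅓ - 7*X/6 (d(X) = (⅓ - X/6) - X = ⅓ - 7*X/6)
d(o)*(-2557) = (⅓ - 7/6*4)*(-2557) = (⅓ - 14/3)*(-2557) = -13/3*(-2557) = 33241/3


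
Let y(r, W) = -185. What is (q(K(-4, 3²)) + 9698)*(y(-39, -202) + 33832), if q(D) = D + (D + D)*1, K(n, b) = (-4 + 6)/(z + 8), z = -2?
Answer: 326342253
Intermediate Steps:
K(n, b) = ⅓ (K(n, b) = (-4 + 6)/(-2 + 8) = 2/6 = 2*(⅙) = ⅓)
q(D) = 3*D (q(D) = D + (2*D)*1 = D + 2*D = 3*D)
(q(K(-4, 3²)) + 9698)*(y(-39, -202) + 33832) = (3*(⅓) + 9698)*(-185 + 33832) = (1 + 9698)*33647 = 9699*33647 = 326342253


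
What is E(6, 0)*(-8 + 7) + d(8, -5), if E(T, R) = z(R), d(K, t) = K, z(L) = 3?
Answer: 5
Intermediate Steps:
E(T, R) = 3
E(6, 0)*(-8 + 7) + d(8, -5) = 3*(-8 + 7) + 8 = 3*(-1) + 8 = -3 + 8 = 5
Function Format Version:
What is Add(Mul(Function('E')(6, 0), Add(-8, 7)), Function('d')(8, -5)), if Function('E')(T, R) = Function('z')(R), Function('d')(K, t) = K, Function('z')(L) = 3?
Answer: 5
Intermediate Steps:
Function('E')(T, R) = 3
Add(Mul(Function('E')(6, 0), Add(-8, 7)), Function('d')(8, -5)) = Add(Mul(3, Add(-8, 7)), 8) = Add(Mul(3, -1), 8) = Add(-3, 8) = 5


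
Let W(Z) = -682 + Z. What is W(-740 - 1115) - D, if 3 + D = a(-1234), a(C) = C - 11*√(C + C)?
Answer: -1300 + 22*I*√617 ≈ -1300.0 + 546.47*I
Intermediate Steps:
a(C) = C - 11*√2*√C
D = -1237 - 22*I*√617 (D = -3 + (-1234 - 11*√2*√(-1234)) = -3 + (-1234 - 11*√2*I*√1234) = -3 + (-1234 - 22*I*√617) = -1237 - 22*I*√617 ≈ -1237.0 - 546.47*I)
W(-740 - 1115) - D = (-682 + (-740 - 1115)) - (-1237 - 22*I*√617) = (-682 - 1855) + (1237 + 22*I*√617) = -2537 + (1237 + 22*I*√617) = -1300 + 22*I*√617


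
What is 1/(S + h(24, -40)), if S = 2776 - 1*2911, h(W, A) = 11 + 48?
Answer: -1/76 ≈ -0.013158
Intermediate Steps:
h(W, A) = 59
S = -135 (S = 2776 - 2911 = -135)
1/(S + h(24, -40)) = 1/(-135 + 59) = 1/(-76) = -1/76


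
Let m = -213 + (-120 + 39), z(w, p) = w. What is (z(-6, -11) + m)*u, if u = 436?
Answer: -130800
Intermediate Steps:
m = -294 (m = -213 - 81 = -294)
(z(-6, -11) + m)*u = (-6 - 294)*436 = -300*436 = -130800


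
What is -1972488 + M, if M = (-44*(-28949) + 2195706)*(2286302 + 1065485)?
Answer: 11628895656106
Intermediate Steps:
M = 11628897628594 (M = (1273756 + 2195706)*3351787 = 3469462*3351787 = 11628897628594)
-1972488 + M = -1972488 + 11628897628594 = 11628895656106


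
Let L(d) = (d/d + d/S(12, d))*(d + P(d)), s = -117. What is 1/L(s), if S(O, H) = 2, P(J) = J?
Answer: 1/13455 ≈ 7.4322e-5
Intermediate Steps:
L(d) = 2*d*(1 + d/2) (L(d) = (d/d + d/2)*(d + d) = (1 + d*(1/2))*(2*d) = (1 + d/2)*(2*d) = 2*d*(1 + d/2))
1/L(s) = 1/(-117*(2 - 117)) = 1/(-117*(-115)) = 1/13455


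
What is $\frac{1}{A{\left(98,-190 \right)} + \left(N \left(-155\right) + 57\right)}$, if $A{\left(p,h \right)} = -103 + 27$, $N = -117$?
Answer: $\frac{1}{18116} \approx 5.52 \cdot 10^{-5}$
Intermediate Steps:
$A{\left(p,h \right)} = -76$
$\frac{1}{A{\left(98,-190 \right)} + \left(N \left(-155\right) + 57\right)} = \frac{1}{-76 + \left(\left(-117\right) \left(-155\right) + 57\right)} = \frac{1}{-76 + \left(18135 + 57\right)} = \frac{1}{-76 + 18192} = \frac{1}{18116}$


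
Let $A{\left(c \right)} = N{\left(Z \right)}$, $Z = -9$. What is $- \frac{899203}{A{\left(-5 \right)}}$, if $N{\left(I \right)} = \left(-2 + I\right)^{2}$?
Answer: $- \frac{899203}{121} \approx -7431.4$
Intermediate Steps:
$A{\left(c \right)} = 121$ ($A{\left(c \right)} = \left(-2 - 9\right)^{2} = \left(-11\right)^{2} = 121$)
$- \frac{899203}{A{\left(-5 \right)}} = - \frac{899203}{121}$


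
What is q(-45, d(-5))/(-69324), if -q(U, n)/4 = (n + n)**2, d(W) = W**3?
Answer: 62500/17331 ≈ 3.6063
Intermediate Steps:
q(U, n) = -16*n**2 (q(U, n) = -4*(n + n)**2 = -4*4*n**2 = -16*n**2)
q(-45, d(-5))/(-69324) = -16*((-5)**3)**2/(-69324) = -16*(-125)**2*(-1/69324) = -16*15625*(-1/69324) = -250000*(-1/69324) = 62500/17331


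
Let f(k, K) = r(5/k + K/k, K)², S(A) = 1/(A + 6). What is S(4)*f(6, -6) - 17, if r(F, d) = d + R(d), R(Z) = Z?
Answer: -13/5 ≈ -2.6000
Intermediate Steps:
S(A) = 1/(6 + A)
r(F, d) = 2*d (r(F, d) = d + d = 2*d)
f(k, K) = 4*K² (f(k, K) = (2*K)² = 4*K²)
S(4)*f(6, -6) - 17 = (4*(-6)²)/(6 + 4) - 17 = (4*36)/10 - 17 = (⅒)*144 - 17 = 72/5 - 17 = -13/5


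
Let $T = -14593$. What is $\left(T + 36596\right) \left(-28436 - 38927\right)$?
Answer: $-1482188089$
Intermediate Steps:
$\left(T + 36596\right) \left(-28436 - 38927\right) = \left(-14593 + 36596\right) \left(-28436 - 38927\right) = 22003 \left(-67363\right) = -1482188089$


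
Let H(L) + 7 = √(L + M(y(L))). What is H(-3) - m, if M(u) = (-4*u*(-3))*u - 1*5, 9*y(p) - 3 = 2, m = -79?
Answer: 72 + 2*I*√87/9 ≈ 72.0 + 2.0728*I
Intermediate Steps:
y(p) = 5/9 (y(p) = ⅓ + (⅑)*2 = ⅓ + 2/9 = 5/9)
M(u) = -5 + 12*u² (M(u) = (-(-12)*u)*u - 5 = (12*u)*u - 5 = 12*u² - 5 = -5 + 12*u²)
H(L) = -7 + √(-35/27 + L) (H(L) = -7 + √(L + (-5 + 12*(5/9)²)) = -7 + √(L + (-5 + 12*(25/81))) = -7 + √(L + (-5 + 100/27)) = -7 + √(L - 35/27) = -7 + √(-35/27 + L))
H(-3) - m = (-7 + √(-105 + 81*(-3))/9) - 1*(-79) = (-7 + √(-105 - 243)/9) + 79 = (-7 + √(-348)/9) + 79 = (-7 + (2*I*√87)/9) + 79 = (-7 + 2*I*√87/9) + 79 = 72 + 2*I*√87/9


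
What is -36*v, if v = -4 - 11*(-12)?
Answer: -4608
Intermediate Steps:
v = 128 (v = -4 + 132 = 128)
-36*v = -36*128 = -4608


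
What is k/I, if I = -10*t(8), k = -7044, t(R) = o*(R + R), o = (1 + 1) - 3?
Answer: -1761/40 ≈ -44.025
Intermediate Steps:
o = -1 (o = 2 - 3 = -1)
t(R) = -2*R (t(R) = -(R + R) = -2*R)
I = 160 (I = -(-20)*8 = -10*(-16) = 160)
k/I = -7044/160 = -7044*1/160 = -1761/40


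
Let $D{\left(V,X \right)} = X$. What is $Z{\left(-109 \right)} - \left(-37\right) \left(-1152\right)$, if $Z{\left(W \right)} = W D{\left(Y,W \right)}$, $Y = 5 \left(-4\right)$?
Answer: $-30743$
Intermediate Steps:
$Y = -20$
$Z{\left(W \right)} = W^{2}$ ($Z{\left(W \right)} = W W = W^{2}$)
$Z{\left(-109 \right)} - \left(-37\right) \left(-1152\right) = \left(-109\right)^{2} - \left(-37\right) \left(-1152\right) = 11881 - 42624 = -30743$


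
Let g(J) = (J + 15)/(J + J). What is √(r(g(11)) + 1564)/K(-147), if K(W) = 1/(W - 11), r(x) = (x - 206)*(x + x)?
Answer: -158*√130666/11 ≈ -5192.1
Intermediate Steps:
g(J) = (15 + J)/(2*J) (g(J) = (15 + J)/((2*J)) = (15 + J)*(1/(2*J)) = (15 + J)/(2*J))
r(x) = 2*x*(-206 + x) (r(x) = (-206 + x)*(2*x) = 2*x*(-206 + x))
K(W) = 1/(-11 + W)
√(r(g(11)) + 1564)/K(-147) = √(2*((½)*(15 + 11)/11)*(-206 + (½)*(15 + 11)/11) + 1564)/(1/(-11 - 147)) = √(2*((½)*(1/11)*26)*(-206 + (½)*(1/11)*26) + 1564)/(1/(-158)) = √(2*(13/11)*(-206 + 13/11) + 1564)/(-1/158) = √(2*(13/11)*(-2253/11) + 1564)*(-158) = √(-58578/121 + 1564)*(-158) = √(130666/121)*(-158) = (√130666/11)*(-158) = -158*√130666/11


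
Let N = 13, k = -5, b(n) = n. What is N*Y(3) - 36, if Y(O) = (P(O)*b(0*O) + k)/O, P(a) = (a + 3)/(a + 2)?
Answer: -173/3 ≈ -57.667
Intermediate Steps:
P(a) = (3 + a)/(2 + a)
Y(O) = -5/O (Y(O) = (((3 + O)/(2 + O))*(0*O) - 5)/O = (((3 + O)/(2 + O))*0 - 5)/O = (0 - 5)/O = -5/O)
N*Y(3) - 36 = 13*(-5/3) - 36 = -65/3 - 36 = -173/3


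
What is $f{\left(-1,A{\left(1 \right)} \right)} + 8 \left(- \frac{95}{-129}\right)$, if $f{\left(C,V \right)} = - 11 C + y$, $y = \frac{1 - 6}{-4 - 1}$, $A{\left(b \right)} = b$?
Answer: $\frac{2308}{129} \approx 17.891$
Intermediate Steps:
$y = 1$ ($y = - \frac{5}{-5} = \left(-5\right) \left(- \frac{1}{5}\right) = 1$)
$f{\left(C,V \right)} = 1 - 11 C$ ($f{\left(C,V \right)} = - 11 C + 1 = 1 - 11 C$)
$f{\left(-1,A{\left(1 \right)} \right)} + 8 \left(- \frac{95}{-129}\right) = \left(1 - -11\right) + 8 \left(- \frac{95}{-129}\right) = \left(1 + 11\right) + 8 \left(\left(-95\right) \left(- \frac{1}{129}\right)\right) = 12 + 8 \cdot \frac{95}{129} = 12 + \frac{760}{129} = \frac{2308}{129}$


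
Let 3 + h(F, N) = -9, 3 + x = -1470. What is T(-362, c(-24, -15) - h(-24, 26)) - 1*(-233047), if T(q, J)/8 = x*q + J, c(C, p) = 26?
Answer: 4499159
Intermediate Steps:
x = -1473 (x = -3 - 1470 = -1473)
h(F, N) = -12 (h(F, N) = -3 - 9 = -12)
T(q, J) = -11784*q + 8*J (T(q, J) = 8*(-1473*q + J) = 8*(J - 1473*q) = -11784*q + 8*J)
T(-362, c(-24, -15) - h(-24, 26)) - 1*(-233047) = (-11784*(-362) + 8*(26 - 1*(-12))) - 1*(-233047) = (4265808 + 8*(26 + 12)) + 233047 = (4265808 + 8*38) + 233047 = (4265808 + 304) + 233047 = 4266112 + 233047 = 4499159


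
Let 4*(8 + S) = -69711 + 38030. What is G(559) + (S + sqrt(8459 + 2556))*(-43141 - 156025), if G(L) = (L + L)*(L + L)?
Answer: 3160575527/2 - 199166*sqrt(11015) ≈ 1.5594e+9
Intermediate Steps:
G(L) = 4*L**2 (G(L) = (2*L)*(2*L) = 4*L**2)
S = -31713/4 (S = -8 + (-69711 + 38030)/4 = -8 + (1/4)*(-31681) = -8 - 31681/4 = -31713/4 ≈ -7928.3)
G(559) + (S + sqrt(8459 + 2556))*(-43141 - 156025) = 4*559**2 + (-31713/4 + sqrt(8459 + 2556))*(-43141 - 156025) = 4*312481 + (-31713/4 + sqrt(11015))*(-199166) = 1249924 + (3158075679/2 - 199166*sqrt(11015)) = 3160575527/2 - 199166*sqrt(11015)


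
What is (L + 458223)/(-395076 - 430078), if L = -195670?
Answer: -262553/825154 ≈ -0.31819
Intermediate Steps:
(L + 458223)/(-395076 - 430078) = (-195670 + 458223)/(-395076 - 430078) = 262553/(-825154) = 262553*(-1/825154) = -262553/825154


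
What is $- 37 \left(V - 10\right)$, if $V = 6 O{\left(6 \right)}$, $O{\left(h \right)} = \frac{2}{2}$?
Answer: $148$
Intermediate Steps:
$O{\left(h \right)} = 1$ ($O{\left(h \right)} = 2 \cdot \frac{1}{2} = 1$)
$V = 6$ ($V = 6 \cdot 1 = 6$)
$- 37 \left(V - 10\right) = - 37 \left(6 - 10\right) = \left(-37\right) \left(-4\right) = 148$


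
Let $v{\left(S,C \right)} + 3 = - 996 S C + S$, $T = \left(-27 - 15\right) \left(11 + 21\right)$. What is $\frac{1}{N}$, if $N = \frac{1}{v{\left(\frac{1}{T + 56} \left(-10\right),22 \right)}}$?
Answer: $- \frac{111487}{644} \approx -173.12$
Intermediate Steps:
$T = -1344$ ($T = \left(-42\right) 32 = -1344$)
$v{\left(S,C \right)} = -3 + S - 996 C S$ ($v{\left(S,C \right)} = -3 + \left(- 996 S C + S\right) = -3 - \left(- S + 996 C S\right) = -3 + S - 996 C S$)
$N = - \frac{644}{111487}$ ($N = \frac{1}{-3 + \frac{1}{-1344 + 56} \left(-10\right) - 21912 \frac{1}{-1344 + 56} \left(-10\right)} = \frac{1}{-3 + \frac{1}{-1288} \left(-10\right) - 21912 \frac{1}{-1288} \left(-10\right)} = \frac{1}{-3 - - \frac{5}{644} - 21912 \left(\left(- \frac{1}{1288}\right) \left(-10\right)\right)} = \frac{1}{-3 + \frac{5}{644} - 21912 \cdot \frac{5}{644}} = \frac{1}{-3 + \frac{5}{644} - \frac{27390}{161}} = \frac{1}{- \frac{111487}{644}} = - \frac{644}{111487} \approx -0.0057765$)
$\frac{1}{N} = \frac{1}{- \frac{644}{111487}} = - \frac{111487}{644}$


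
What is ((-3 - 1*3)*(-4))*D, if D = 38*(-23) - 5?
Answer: -21096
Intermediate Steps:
D = -879 (D = -874 - 5 = -879)
((-3 - 1*3)*(-4))*D = ((-3 - 1*3)*(-4))*(-879) = ((-3 - 3)*(-4))*(-879) = -6*(-4)*(-879) = 24*(-879) = -21096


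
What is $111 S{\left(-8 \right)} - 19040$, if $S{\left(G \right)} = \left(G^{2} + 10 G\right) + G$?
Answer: $-21704$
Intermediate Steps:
$S{\left(G \right)} = G^{2} + 11 G$
$111 S{\left(-8 \right)} - 19040 = 111 \left(- 8 \left(11 - 8\right)\right) - 19040 = 111 \left(\left(-8\right) 3\right) - 19040 = 111 \left(-24\right) - 19040 = -2664 - 19040 = -21704$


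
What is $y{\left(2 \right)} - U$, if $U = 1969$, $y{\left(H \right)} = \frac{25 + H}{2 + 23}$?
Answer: $- \frac{49198}{25} \approx -1967.9$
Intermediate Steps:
$y{\left(H \right)} = 1 + \frac{H}{25}$ ($y{\left(H \right)} = \frac{25 + H}{25} = \left(25 + H\right) \frac{1}{25} = 1 + \frac{H}{25}$)
$y{\left(2 \right)} - U = \left(1 + \frac{1}{25} \cdot 2\right) - 1969 = \left(1 + \frac{2}{25}\right) - 1969 = \frac{27}{25} - 1969 = - \frac{49198}{25}$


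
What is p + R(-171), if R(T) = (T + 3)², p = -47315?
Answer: -19091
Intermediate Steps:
R(T) = (3 + T)²
p + R(-171) = -47315 + (3 - 171)² = -47315 + (-168)² = -47315 + 28224 = -19091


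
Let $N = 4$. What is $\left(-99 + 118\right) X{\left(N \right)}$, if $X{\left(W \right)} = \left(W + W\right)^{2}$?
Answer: $1216$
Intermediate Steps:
$X{\left(W \right)} = 4 W^{2}$ ($X{\left(W \right)} = \left(2 W\right)^{2} = 4 W^{2}$)
$\left(-99 + 118\right) X{\left(N \right)} = \left(-99 + 118\right) 4 \cdot 4^{2} = 19 \cdot 4 \cdot 16 = 19 \cdot 64 = 1216$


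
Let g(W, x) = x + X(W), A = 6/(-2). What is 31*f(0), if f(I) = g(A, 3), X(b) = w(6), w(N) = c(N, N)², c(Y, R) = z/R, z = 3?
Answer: 403/4 ≈ 100.75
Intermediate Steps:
c(Y, R) = 3/R
w(N) = 9/N² (w(N) = (3/N)² = 9/N²)
X(b) = ¼ (X(b) = 9/6² = 9*(1/36) = ¼)
A = -3 (A = 6*(-½) = -3)
g(W, x) = ¼ + x (g(W, x) = x + ¼ = ¼ + x)
f(I) = 13/4 (f(I) = ¼ + 3 = 13/4)
31*f(0) = 31*(13/4) = 403/4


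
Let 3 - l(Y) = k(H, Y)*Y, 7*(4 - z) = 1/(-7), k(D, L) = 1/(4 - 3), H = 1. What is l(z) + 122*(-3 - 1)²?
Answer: 95598/49 ≈ 1951.0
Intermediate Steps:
k(D, L) = 1 (k(D, L) = 1/1 = 1)
z = 197/49 (z = 4 - ⅐/(-7) = 4 - ⅐*(-⅐) = 4 + 1/49 = 197/49 ≈ 4.0204)
l(Y) = 3 - Y
l(z) + 122*(-3 - 1)² = (3 - 1*197/49) + 122*(-3 - 1)² = (3 - 197/49) + 122*(-4)² = -50/49 + 122*16 = -50/49 + 1952 = 95598/49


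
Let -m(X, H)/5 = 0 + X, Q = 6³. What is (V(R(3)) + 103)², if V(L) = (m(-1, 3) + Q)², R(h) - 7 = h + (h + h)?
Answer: 2395515136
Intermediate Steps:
Q = 216
m(X, H) = -5*X (m(X, H) = -5*(0 + X) = -5*X)
R(h) = 7 + 3*h (R(h) = 7 + (h + (h + h)) = 7 + (h + 2*h) = 7 + 3*h)
V(L) = 48841 (V(L) = (-5*(-1) + 216)² = (5 + 216)² = 221² = 48841)
(V(R(3)) + 103)² = (48841 + 103)² = 48944² = 2395515136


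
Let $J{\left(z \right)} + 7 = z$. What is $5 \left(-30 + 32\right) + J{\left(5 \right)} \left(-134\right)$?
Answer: $278$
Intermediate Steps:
$J{\left(z \right)} = -7 + z$
$5 \left(-30 + 32\right) + J{\left(5 \right)} \left(-134\right) = 5 \left(-30 + 32\right) + \left(-7 + 5\right) \left(-134\right) = 5 \cdot 2 - -268 = 10 + 268 = 278$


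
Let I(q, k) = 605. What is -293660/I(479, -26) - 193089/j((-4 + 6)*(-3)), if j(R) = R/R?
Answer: -23422501/121 ≈ -1.9357e+5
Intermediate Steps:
j(R) = 1
-293660/I(479, -26) - 193089/j((-4 + 6)*(-3)) = -293660/605 - 193089/1 = -293660*1/605 - 193089*1 = -58732/121 - 193089 = -23422501/121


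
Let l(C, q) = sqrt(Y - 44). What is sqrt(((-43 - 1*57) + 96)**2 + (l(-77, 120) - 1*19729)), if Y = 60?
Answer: I*sqrt(19709) ≈ 140.39*I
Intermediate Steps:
l(C, q) = 4 (l(C, q) = sqrt(60 - 44) = sqrt(16) = 4)
sqrt(((-43 - 1*57) + 96)**2 + (l(-77, 120) - 1*19729)) = sqrt(((-43 - 1*57) + 96)**2 + (4 - 1*19729)) = sqrt(((-43 - 57) + 96)**2 + (4 - 19729)) = sqrt((-100 + 96)**2 - 19725) = sqrt((-4)**2 - 19725) = sqrt(16 - 19725) = sqrt(-19709) = I*sqrt(19709)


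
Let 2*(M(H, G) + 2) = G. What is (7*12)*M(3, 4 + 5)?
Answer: 210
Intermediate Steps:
M(H, G) = -2 + G/2
(7*12)*M(3, 4 + 5) = (7*12)*(-2 + (4 + 5)/2) = 84*(-2 + (1/2)*9) = 84*(-2 + 9/2) = 84*(5/2) = 210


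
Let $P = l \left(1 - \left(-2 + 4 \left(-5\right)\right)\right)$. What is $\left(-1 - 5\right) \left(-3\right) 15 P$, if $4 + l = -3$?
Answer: $-43470$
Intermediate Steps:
$l = -7$ ($l = -4 - 3 = -7$)
$P = -161$ ($P = - 7 \left(1 - \left(-2 + 4 \left(-5\right)\right)\right) = - 7 \left(1 + \left(2 - -20\right)\right) = - 7 \left(1 + \left(2 + 20\right)\right) = - 7 \left(1 + 22\right) = \left(-7\right) 23 = -161$)
$\left(-1 - 5\right) \left(-3\right) 15 P = \left(-1 - 5\right) \left(-3\right) 15 \left(-161\right) = \left(-6\right) \left(-3\right) 15 \left(-161\right) = 18 \cdot 15 \left(-161\right) = 270 \left(-161\right) = -43470$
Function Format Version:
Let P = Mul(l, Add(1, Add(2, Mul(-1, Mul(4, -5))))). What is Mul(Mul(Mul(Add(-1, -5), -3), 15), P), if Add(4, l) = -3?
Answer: -43470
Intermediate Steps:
l = -7 (l = Add(-4, -3) = -7)
P = -161 (P = Mul(-7, Add(1, Add(2, Mul(-1, Mul(4, -5))))) = Mul(-7, Add(1, Add(2, Mul(-1, -20)))) = Mul(-7, Add(1, Add(2, 20))) = Mul(-7, Add(1, 22)) = Mul(-7, 23) = -161)
Mul(Mul(Mul(Add(-1, -5), -3), 15), P) = Mul(Mul(Mul(Add(-1, -5), -3), 15), -161) = Mul(Mul(Mul(-6, -3), 15), -161) = Mul(Mul(18, 15), -161) = Mul(270, -161) = -43470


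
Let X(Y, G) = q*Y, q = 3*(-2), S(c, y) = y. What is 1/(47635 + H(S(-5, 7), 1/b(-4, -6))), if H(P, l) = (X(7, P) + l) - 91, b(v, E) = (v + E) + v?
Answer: 14/665027 ≈ 2.1052e-5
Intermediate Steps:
q = -6
b(v, E) = E + 2*v (b(v, E) = (E + v) + v = E + 2*v)
X(Y, G) = -6*Y
H(P, l) = -133 + l (H(P, l) = (-6*7 + l) - 91 = (-42 + l) - 91 = -133 + l)
1/(47635 + H(S(-5, 7), 1/b(-4, -6))) = 1/(47635 + (-133 + 1/(-6 + 2*(-4)))) = 1/(47635 + (-133 + 1/(-6 - 8))) = 1/(47635 + (-133 + 1/(-14))) = 1/(47635 + (-133 - 1/14)) = 1/(47635 - 1863/14) = 1/(665027/14) = 14/665027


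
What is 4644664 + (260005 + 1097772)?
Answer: 6002441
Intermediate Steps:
4644664 + (260005 + 1097772) = 4644664 + 1357777 = 6002441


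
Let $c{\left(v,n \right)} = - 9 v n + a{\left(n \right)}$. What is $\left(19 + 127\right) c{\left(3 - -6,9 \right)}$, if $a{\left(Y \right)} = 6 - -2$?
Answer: $-105266$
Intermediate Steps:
$a{\left(Y \right)} = 8$ ($a{\left(Y \right)} = 6 + 2 = 8$)
$c{\left(v,n \right)} = 8 - 9 n v$ ($c{\left(v,n \right)} = - 9 v n + 8 = - 9 n v + 8 = 8 - 9 n v$)
$\left(19 + 127\right) c{\left(3 - -6,9 \right)} = \left(19 + 127\right) \left(8 - 81 \left(3 - -6\right)\right) = 146 \left(8 - 81 \left(3 + 6\right)\right) = 146 \left(8 - 81 \cdot 9\right) = 146 \left(8 - 729\right) = 146 \left(-721\right) = -105266$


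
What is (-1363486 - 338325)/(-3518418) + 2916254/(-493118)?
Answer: -4710703464737/867497623662 ≈ -5.4302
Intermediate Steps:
(-1363486 - 338325)/(-3518418) + 2916254/(-493118) = -1701811*(-1/3518418) + 2916254*(-1/493118) = 1701811/3518418 - 1458127/246559 = -4710703464737/867497623662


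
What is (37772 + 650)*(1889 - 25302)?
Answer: -899574286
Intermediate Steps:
(37772 + 650)*(1889 - 25302) = 38422*(-23413) = -899574286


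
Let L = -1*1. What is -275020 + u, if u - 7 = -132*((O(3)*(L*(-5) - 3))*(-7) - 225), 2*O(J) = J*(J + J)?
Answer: -228681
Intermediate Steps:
L = -1
O(J) = J² (O(J) = (J*(J + J))/2 = (J*(2*J))/2 = (2*J²)/2 = J²)
u = 46339 (u = 7 - 132*((3²*(-1*(-5) - 3))*(-7) - 225) = 7 - 132*((9*(5 - 3))*(-7) - 225) = 7 - 132*((9*2)*(-7) - 225) = 7 - 132*(18*(-7) - 225) = 7 - 132*(-126 - 225) = 7 - 132*(-351) = 7 + 46332 = 46339)
-275020 + u = -275020 + 46339 = -228681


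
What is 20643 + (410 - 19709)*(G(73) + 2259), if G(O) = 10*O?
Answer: -57664068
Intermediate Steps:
20643 + (410 - 19709)*(G(73) + 2259) = 20643 + (410 - 19709)*(10*73 + 2259) = 20643 - 19299*(730 + 2259) = 20643 - 19299*2989 = 20643 - 57684711 = -57664068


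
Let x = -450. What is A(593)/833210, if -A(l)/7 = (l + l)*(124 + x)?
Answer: 193318/59515 ≈ 3.2482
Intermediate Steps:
A(l) = 4564*l (A(l) = -7*(l + l)*(124 - 450) = -7*2*l*(-326) = -(-4564)*l = 4564*l)
A(593)/833210 = (4564*593)/833210 = 2706452*(1/833210) = 193318/59515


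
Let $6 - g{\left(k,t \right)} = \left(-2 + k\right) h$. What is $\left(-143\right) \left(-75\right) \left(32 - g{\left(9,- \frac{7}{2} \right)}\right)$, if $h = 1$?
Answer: $353925$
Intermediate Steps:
$g{\left(k,t \right)} = 8 - k$ ($g{\left(k,t \right)} = 6 - \left(-2 + k\right) 1 = 6 - \left(-2 + k\right) = 8 - k$)
$\left(-143\right) \left(-75\right) \left(32 - g{\left(9,- \frac{7}{2} \right)}\right) = \left(-143\right) \left(-75\right) \left(32 - \left(8 - 9\right)\right) = 10725 \left(32 - \left(8 - 9\right)\right) = 10725 \left(32 - -1\right) = 10725 \left(32 + 1\right) = 10725 \cdot 33 = 353925$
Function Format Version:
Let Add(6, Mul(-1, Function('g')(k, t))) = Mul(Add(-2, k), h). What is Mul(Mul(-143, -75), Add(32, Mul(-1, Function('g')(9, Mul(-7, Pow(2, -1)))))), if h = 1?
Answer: 353925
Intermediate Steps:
Function('g')(k, t) = Add(8, Mul(-1, k)) (Function('g')(k, t) = Add(6, Mul(-1, Mul(Add(-2, k), 1))) = Add(6, Mul(-1, Add(-2, k))) = Add(6, Add(2, Mul(-1, k))) = Add(8, Mul(-1, k)))
Mul(Mul(-143, -75), Add(32, Mul(-1, Function('g')(9, Mul(-7, Pow(2, -1)))))) = Mul(Mul(-143, -75), Add(32, Mul(-1, Add(8, Mul(-1, 9))))) = Mul(10725, Add(32, Mul(-1, Add(8, -9)))) = Mul(10725, Add(32, Mul(-1, -1))) = Mul(10725, Add(32, 1)) = Mul(10725, 33) = 353925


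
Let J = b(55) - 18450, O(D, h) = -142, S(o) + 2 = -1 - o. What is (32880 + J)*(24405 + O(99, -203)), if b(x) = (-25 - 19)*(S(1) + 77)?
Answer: 272182334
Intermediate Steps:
S(o) = -3 - o (S(o) = -2 + (-1 - o) = -3 - o)
b(x) = -3212 (b(x) = (-25 - 19)*((-3 - 1*1) + 77) = -44*((-3 - 1) + 77) = -44*(-4 + 77) = -44*73 = -3212)
J = -21662 (J = -3212 - 18450 = -21662)
(32880 + J)*(24405 + O(99, -203)) = (32880 - 21662)*(24405 - 142) = 11218*24263 = 272182334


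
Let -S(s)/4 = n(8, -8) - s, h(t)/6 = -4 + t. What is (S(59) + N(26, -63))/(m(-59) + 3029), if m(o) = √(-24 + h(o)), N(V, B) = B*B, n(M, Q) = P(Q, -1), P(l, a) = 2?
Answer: 12712713/9175243 - 4197*I*√402/9175243 ≈ 1.3855 - 0.0091714*I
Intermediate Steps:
h(t) = -24 + 6*t (h(t) = 6*(-4 + t) = -24 + 6*t)
n(M, Q) = 2
N(V, B) = B²
m(o) = √(-48 + 6*o) (m(o) = √(-24 + (-24 + 6*o)) = √(-48 + 6*o))
S(s) = -8 + 4*s (S(s) = -4*(2 - s) = -8 + 4*s)
(S(59) + N(26, -63))/(m(-59) + 3029) = ((-8 + 4*59) + (-63)²)/(√(-48 + 6*(-59)) + 3029) = ((-8 + 236) + 3969)/(√(-48 - 354) + 3029) = (228 + 3969)/(√(-402) + 3029) = 4197/(I*√402 + 3029) = 4197/(3029 + I*√402)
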